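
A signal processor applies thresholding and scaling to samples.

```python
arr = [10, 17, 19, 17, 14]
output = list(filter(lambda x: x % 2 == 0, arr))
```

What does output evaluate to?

Step 1: Filter elements divisible by 2:
  10 % 2 = 0: kept
  17 % 2 = 1: removed
  19 % 2 = 1: removed
  17 % 2 = 1: removed
  14 % 2 = 0: kept
Therefore output = [10, 14].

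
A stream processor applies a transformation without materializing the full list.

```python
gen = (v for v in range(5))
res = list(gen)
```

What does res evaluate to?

Step 1: Generator expression iterates range(5): [0, 1, 2, 3, 4].
Step 2: list() collects all values.
Therefore res = [0, 1, 2, 3, 4].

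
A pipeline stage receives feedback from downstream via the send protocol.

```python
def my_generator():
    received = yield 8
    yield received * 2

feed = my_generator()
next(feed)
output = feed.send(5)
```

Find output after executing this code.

Step 1: next(feed) advances to first yield, producing 8.
Step 2: send(5) resumes, received = 5.
Step 3: yield received * 2 = 5 * 2 = 10.
Therefore output = 10.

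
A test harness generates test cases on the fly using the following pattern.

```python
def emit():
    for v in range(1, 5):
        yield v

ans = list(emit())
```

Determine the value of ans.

Step 1: The generator yields each value from range(1, 5).
Step 2: list() consumes all yields: [1, 2, 3, 4].
Therefore ans = [1, 2, 3, 4].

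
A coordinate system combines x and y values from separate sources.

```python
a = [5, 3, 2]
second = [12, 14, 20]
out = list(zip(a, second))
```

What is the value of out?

Step 1: zip pairs elements at same index:
  Index 0: (5, 12)
  Index 1: (3, 14)
  Index 2: (2, 20)
Therefore out = [(5, 12), (3, 14), (2, 20)].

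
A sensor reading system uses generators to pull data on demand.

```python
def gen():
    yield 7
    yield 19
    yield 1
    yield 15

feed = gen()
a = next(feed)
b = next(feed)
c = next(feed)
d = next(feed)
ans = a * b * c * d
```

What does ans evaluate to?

Step 1: Create generator and consume all values:
  a = next(feed) = 7
  b = next(feed) = 19
  c = next(feed) = 1
  d = next(feed) = 15
Step 2: ans = 7 * 19 * 1 * 15 = 1995.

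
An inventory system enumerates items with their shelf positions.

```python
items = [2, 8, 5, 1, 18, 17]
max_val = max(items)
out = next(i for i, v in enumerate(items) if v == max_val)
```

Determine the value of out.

Step 1: max([2, 8, 5, 1, 18, 17]) = 18.
Step 2: Find first index where value == 18:
  Index 0: 2 != 18
  Index 1: 8 != 18
  Index 2: 5 != 18
  Index 3: 1 != 18
  Index 4: 18 == 18, found!
Therefore out = 4.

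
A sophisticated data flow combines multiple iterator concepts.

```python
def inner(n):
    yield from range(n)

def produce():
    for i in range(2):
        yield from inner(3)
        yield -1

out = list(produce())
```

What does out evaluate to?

Step 1: For each i in range(2):
  i=0: yield from inner(3) -> [0, 1, 2], then yield -1
  i=1: yield from inner(3) -> [0, 1, 2], then yield -1
Therefore out = [0, 1, 2, -1, 0, 1, 2, -1].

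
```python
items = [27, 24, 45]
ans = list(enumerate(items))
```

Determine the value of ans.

Step 1: enumerate pairs each element with its index:
  (0, 27)
  (1, 24)
  (2, 45)
Therefore ans = [(0, 27), (1, 24), (2, 45)].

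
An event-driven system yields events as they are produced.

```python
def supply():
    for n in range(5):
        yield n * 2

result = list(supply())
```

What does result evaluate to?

Step 1: For each n in range(5), yield n * 2:
  n=0: yield 0 * 2 = 0
  n=1: yield 1 * 2 = 2
  n=2: yield 2 * 2 = 4
  n=3: yield 3 * 2 = 6
  n=4: yield 4 * 2 = 8
Therefore result = [0, 2, 4, 6, 8].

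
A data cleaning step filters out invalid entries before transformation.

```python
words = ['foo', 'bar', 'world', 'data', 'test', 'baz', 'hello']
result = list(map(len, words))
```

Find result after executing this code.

Step 1: Map len() to each word:
  'foo' -> 3
  'bar' -> 3
  'world' -> 5
  'data' -> 4
  'test' -> 4
  'baz' -> 3
  'hello' -> 5
Therefore result = [3, 3, 5, 4, 4, 3, 5].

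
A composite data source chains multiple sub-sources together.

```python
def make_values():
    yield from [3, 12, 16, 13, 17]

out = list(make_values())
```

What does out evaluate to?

Step 1: yield from delegates to the iterable, yielding each element.
Step 2: Collected values: [3, 12, 16, 13, 17].
Therefore out = [3, 12, 16, 13, 17].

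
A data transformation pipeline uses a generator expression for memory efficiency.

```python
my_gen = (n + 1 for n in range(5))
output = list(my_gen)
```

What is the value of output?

Step 1: For each n in range(5), compute n+1:
  n=0: 0+1 = 1
  n=1: 1+1 = 2
  n=2: 2+1 = 3
  n=3: 3+1 = 4
  n=4: 4+1 = 5
Therefore output = [1, 2, 3, 4, 5].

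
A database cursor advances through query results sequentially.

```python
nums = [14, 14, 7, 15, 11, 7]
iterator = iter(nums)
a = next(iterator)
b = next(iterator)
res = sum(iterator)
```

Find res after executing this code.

Step 1: Create iterator over [14, 14, 7, 15, 11, 7].
Step 2: a = next() = 14, b = next() = 14.
Step 3: sum() of remaining [7, 15, 11, 7] = 40.
Therefore res = 40.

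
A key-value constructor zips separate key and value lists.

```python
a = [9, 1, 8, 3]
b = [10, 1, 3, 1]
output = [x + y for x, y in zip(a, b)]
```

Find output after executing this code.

Step 1: Add corresponding elements:
  9 + 10 = 19
  1 + 1 = 2
  8 + 3 = 11
  3 + 1 = 4
Therefore output = [19, 2, 11, 4].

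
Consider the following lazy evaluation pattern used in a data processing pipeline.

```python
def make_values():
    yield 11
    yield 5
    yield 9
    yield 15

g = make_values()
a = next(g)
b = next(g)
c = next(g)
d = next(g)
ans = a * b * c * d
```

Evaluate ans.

Step 1: Create generator and consume all values:
  a = next(g) = 11
  b = next(g) = 5
  c = next(g) = 9
  d = next(g) = 15
Step 2: ans = 11 * 5 * 9 * 15 = 7425.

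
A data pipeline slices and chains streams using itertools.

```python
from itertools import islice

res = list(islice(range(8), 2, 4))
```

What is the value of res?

Step 1: islice(range(8), 2, 4) takes elements at indices [2, 4).
Step 2: Elements: [2, 3].
Therefore res = [2, 3].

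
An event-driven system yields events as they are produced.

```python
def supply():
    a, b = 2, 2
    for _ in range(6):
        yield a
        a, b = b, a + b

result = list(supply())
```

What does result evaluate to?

Step 1: Fibonacci-like sequence starting with a=2, b=2:
  Iteration 1: yield a=2, then a,b = 2,4
  Iteration 2: yield a=2, then a,b = 4,6
  Iteration 3: yield a=4, then a,b = 6,10
  Iteration 4: yield a=6, then a,b = 10,16
  Iteration 5: yield a=10, then a,b = 16,26
  Iteration 6: yield a=16, then a,b = 26,42
Therefore result = [2, 2, 4, 6, 10, 16].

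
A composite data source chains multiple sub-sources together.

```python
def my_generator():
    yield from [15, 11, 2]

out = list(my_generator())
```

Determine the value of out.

Step 1: yield from delegates to the iterable, yielding each element.
Step 2: Collected values: [15, 11, 2].
Therefore out = [15, 11, 2].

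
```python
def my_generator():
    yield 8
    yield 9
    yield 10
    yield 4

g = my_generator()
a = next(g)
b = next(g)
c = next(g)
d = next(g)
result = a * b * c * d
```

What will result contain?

Step 1: Create generator and consume all values:
  a = next(g) = 8
  b = next(g) = 9
  c = next(g) = 10
  d = next(g) = 4
Step 2: result = 8 * 9 * 10 * 4 = 2880.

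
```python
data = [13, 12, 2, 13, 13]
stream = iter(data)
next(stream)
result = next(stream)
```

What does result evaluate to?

Step 1: Create iterator over [13, 12, 2, 13, 13].
Step 2: next() consumes 13.
Step 3: next() returns 12.
Therefore result = 12.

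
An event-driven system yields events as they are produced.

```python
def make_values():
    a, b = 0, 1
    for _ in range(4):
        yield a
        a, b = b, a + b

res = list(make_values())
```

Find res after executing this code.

Step 1: Fibonacci-like sequence starting with a=0, b=1:
  Iteration 1: yield a=0, then a,b = 1,1
  Iteration 2: yield a=1, then a,b = 1,2
  Iteration 3: yield a=1, then a,b = 2,3
  Iteration 4: yield a=2, then a,b = 3,5
Therefore res = [0, 1, 1, 2].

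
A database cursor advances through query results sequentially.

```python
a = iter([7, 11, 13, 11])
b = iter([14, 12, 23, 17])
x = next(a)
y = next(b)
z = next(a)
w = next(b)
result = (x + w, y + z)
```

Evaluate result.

Step 1: a iterates [7, 11, 13, 11], b iterates [14, 12, 23, 17].
Step 2: x = next(a) = 7, y = next(b) = 14.
Step 3: z = next(a) = 11, w = next(b) = 12.
Step 4: result = (7 + 12, 14 + 11) = (19, 25).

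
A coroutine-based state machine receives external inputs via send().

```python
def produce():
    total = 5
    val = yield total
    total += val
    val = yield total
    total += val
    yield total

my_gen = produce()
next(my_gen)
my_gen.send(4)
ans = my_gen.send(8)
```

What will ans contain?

Step 1: next() -> yield total=5.
Step 2: send(4) -> val=4, total = 5+4 = 9, yield 9.
Step 3: send(8) -> val=8, total = 9+8 = 17, yield 17.
Therefore ans = 17.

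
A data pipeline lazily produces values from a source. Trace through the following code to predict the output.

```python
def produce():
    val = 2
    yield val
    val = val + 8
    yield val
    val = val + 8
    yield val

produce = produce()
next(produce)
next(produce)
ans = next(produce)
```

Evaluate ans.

Step 1: Trace through generator execution:
  Yield 1: val starts at 2, yield 2
  Yield 2: val = 2 + 8 = 10, yield 10
  Yield 3: val = 10 + 8 = 18, yield 18
Step 2: First next() gets 2, second next() gets the second value, third next() yields 18.
Therefore ans = 18.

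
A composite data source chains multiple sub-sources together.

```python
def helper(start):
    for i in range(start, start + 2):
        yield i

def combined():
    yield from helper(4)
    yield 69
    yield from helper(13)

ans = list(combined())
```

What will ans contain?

Step 1: combined() delegates to helper(4):
  yield 4
  yield 5
Step 2: yield 69
Step 3: Delegates to helper(13):
  yield 13
  yield 14
Therefore ans = [4, 5, 69, 13, 14].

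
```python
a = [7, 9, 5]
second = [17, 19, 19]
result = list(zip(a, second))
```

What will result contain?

Step 1: zip pairs elements at same index:
  Index 0: (7, 17)
  Index 1: (9, 19)
  Index 2: (5, 19)
Therefore result = [(7, 17), (9, 19), (5, 19)].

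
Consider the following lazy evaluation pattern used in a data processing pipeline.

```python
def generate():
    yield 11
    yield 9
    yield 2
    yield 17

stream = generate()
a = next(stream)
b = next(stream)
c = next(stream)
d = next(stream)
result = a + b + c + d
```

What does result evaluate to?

Step 1: Create generator and consume all values:
  a = next(stream) = 11
  b = next(stream) = 9
  c = next(stream) = 2
  d = next(stream) = 17
Step 2: result = 11 + 9 + 2 + 17 = 39.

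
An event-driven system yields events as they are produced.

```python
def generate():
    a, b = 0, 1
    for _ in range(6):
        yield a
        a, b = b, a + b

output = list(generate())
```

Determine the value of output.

Step 1: Fibonacci-like sequence starting with a=0, b=1:
  Iteration 1: yield a=0, then a,b = 1,1
  Iteration 2: yield a=1, then a,b = 1,2
  Iteration 3: yield a=1, then a,b = 2,3
  Iteration 4: yield a=2, then a,b = 3,5
  Iteration 5: yield a=3, then a,b = 5,8
  Iteration 6: yield a=5, then a,b = 8,13
Therefore output = [0, 1, 1, 2, 3, 5].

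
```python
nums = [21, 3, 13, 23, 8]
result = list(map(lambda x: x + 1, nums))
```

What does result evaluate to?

Step 1: Apply lambda x: x + 1 to each element:
  21 -> 22
  3 -> 4
  13 -> 14
  23 -> 24
  8 -> 9
Therefore result = [22, 4, 14, 24, 9].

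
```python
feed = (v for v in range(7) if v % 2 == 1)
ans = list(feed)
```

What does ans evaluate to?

Step 1: Filter range(7) keeping only odd values:
  v=0: even, excluded
  v=1: odd, included
  v=2: even, excluded
  v=3: odd, included
  v=4: even, excluded
  v=5: odd, included
  v=6: even, excluded
Therefore ans = [1, 3, 5].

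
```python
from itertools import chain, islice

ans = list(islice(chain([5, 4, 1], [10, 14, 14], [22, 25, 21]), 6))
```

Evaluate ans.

Step 1: chain([5, 4, 1], [10, 14, 14], [22, 25, 21]) = [5, 4, 1, 10, 14, 14, 22, 25, 21].
Step 2: islice takes first 6 elements: [5, 4, 1, 10, 14, 14].
Therefore ans = [5, 4, 1, 10, 14, 14].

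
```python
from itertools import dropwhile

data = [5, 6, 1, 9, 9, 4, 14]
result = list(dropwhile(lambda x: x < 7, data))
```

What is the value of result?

Step 1: dropwhile drops elements while < 7:
  5 < 7: dropped
  6 < 7: dropped
  1 < 7: dropped
  9: kept (dropping stopped)
Step 2: Remaining elements kept regardless of condition.
Therefore result = [9, 9, 4, 14].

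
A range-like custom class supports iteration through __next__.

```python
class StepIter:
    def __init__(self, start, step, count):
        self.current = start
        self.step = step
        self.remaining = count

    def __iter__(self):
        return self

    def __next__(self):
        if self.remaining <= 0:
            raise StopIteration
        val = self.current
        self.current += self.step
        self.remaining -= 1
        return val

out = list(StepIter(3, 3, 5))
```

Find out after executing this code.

Step 1: StepIter starts at 3, increments by 3, for 5 steps:
  Yield 3, then current += 3
  Yield 6, then current += 3
  Yield 9, then current += 3
  Yield 12, then current += 3
  Yield 15, then current += 3
Therefore out = [3, 6, 9, 12, 15].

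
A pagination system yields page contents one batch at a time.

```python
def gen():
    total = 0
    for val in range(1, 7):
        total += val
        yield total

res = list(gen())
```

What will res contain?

Step 1: Generator accumulates running sum:
  val=1: total = 1, yield 1
  val=2: total = 3, yield 3
  val=3: total = 6, yield 6
  val=4: total = 10, yield 10
  val=5: total = 15, yield 15
  val=6: total = 21, yield 21
Therefore res = [1, 3, 6, 10, 15, 21].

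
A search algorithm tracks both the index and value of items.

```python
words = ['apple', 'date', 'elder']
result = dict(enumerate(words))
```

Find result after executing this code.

Step 1: enumerate pairs indices with words:
  0 -> 'apple'
  1 -> 'date'
  2 -> 'elder'
Therefore result = {0: 'apple', 1: 'date', 2: 'elder'}.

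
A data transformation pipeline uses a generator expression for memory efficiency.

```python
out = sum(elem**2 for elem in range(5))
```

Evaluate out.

Step 1: Compute elem**2 for each elem in range(5):
  elem=0: 0**2 = 0
  elem=1: 1**2 = 1
  elem=2: 2**2 = 4
  elem=3: 3**2 = 9
  elem=4: 4**2 = 16
Step 2: sum = 0 + 1 + 4 + 9 + 16 = 30.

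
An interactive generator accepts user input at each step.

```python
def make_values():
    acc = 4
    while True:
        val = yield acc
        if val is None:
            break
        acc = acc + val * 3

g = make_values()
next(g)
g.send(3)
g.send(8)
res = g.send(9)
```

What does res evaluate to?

Step 1: next() -> yield acc=4.
Step 2: send(3) -> val=3, acc = 4 + 3*3 = 13, yield 13.
Step 3: send(8) -> val=8, acc = 13 + 8*3 = 37, yield 37.
Step 4: send(9) -> val=9, acc = 37 + 9*3 = 64, yield 64.
Therefore res = 64.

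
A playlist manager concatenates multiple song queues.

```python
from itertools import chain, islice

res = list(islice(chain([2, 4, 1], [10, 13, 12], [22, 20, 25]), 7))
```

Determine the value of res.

Step 1: chain([2, 4, 1], [10, 13, 12], [22, 20, 25]) = [2, 4, 1, 10, 13, 12, 22, 20, 25].
Step 2: islice takes first 7 elements: [2, 4, 1, 10, 13, 12, 22].
Therefore res = [2, 4, 1, 10, 13, 12, 22].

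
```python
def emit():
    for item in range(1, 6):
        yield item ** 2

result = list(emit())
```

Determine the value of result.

Step 1: For each item in range(1, 6), yield item**2:
  item=1: yield 1**2 = 1
  item=2: yield 2**2 = 4
  item=3: yield 3**2 = 9
  item=4: yield 4**2 = 16
  item=5: yield 5**2 = 25
Therefore result = [1, 4, 9, 16, 25].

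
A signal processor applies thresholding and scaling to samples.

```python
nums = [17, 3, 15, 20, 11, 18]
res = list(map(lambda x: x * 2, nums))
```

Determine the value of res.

Step 1: Apply lambda x: x * 2 to each element:
  17 -> 34
  3 -> 6
  15 -> 30
  20 -> 40
  11 -> 22
  18 -> 36
Therefore res = [34, 6, 30, 40, 22, 36].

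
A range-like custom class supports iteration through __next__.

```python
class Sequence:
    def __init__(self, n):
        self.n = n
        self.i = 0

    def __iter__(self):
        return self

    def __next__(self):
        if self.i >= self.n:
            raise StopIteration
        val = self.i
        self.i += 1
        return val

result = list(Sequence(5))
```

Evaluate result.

Step 1: Sequence(5) creates an iterator counting 0 to 4.
Step 2: list() consumes all values: [0, 1, 2, 3, 4].
Therefore result = [0, 1, 2, 3, 4].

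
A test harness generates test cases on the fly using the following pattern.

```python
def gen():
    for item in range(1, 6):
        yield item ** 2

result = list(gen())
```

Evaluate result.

Step 1: For each item in range(1, 6), yield item**2:
  item=1: yield 1**2 = 1
  item=2: yield 2**2 = 4
  item=3: yield 3**2 = 9
  item=4: yield 4**2 = 16
  item=5: yield 5**2 = 25
Therefore result = [1, 4, 9, 16, 25].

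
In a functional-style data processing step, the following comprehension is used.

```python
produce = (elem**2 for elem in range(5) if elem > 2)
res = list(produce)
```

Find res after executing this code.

Step 1: For range(5), keep elem > 2, then square:
  elem=0: 0 <= 2, excluded
  elem=1: 1 <= 2, excluded
  elem=2: 2 <= 2, excluded
  elem=3: 3 > 2, yield 3**2 = 9
  elem=4: 4 > 2, yield 4**2 = 16
Therefore res = [9, 16].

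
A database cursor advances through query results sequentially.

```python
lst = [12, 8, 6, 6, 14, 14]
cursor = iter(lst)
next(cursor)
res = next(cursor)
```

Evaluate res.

Step 1: Create iterator over [12, 8, 6, 6, 14, 14].
Step 2: next() consumes 12.
Step 3: next() returns 8.
Therefore res = 8.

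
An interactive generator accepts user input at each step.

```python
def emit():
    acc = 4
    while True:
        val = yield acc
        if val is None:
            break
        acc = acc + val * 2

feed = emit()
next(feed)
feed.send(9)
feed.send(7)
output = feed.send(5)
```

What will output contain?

Step 1: next() -> yield acc=4.
Step 2: send(9) -> val=9, acc = 4 + 9*2 = 22, yield 22.
Step 3: send(7) -> val=7, acc = 22 + 7*2 = 36, yield 36.
Step 4: send(5) -> val=5, acc = 36 + 5*2 = 46, yield 46.
Therefore output = 46.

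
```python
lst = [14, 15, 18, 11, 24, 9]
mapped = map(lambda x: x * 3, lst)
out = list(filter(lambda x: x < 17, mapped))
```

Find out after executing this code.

Step 1: Map x * 3:
  14 -> 42
  15 -> 45
  18 -> 54
  11 -> 33
  24 -> 72
  9 -> 27
Step 2: Filter for < 17:
  42: removed
  45: removed
  54: removed
  33: removed
  72: removed
  27: removed
Therefore out = [].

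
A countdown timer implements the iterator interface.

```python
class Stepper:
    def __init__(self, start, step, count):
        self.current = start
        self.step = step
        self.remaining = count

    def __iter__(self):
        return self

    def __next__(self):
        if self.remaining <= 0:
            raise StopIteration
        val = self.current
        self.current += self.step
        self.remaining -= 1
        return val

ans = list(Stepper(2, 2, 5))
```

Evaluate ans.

Step 1: Stepper starts at 2, increments by 2, for 5 steps:
  Yield 2, then current += 2
  Yield 4, then current += 2
  Yield 6, then current += 2
  Yield 8, then current += 2
  Yield 10, then current += 2
Therefore ans = [2, 4, 6, 8, 10].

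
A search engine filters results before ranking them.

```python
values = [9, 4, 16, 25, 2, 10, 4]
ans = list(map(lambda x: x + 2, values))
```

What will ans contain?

Step 1: Apply lambda x: x + 2 to each element:
  9 -> 11
  4 -> 6
  16 -> 18
  25 -> 27
  2 -> 4
  10 -> 12
  4 -> 6
Therefore ans = [11, 6, 18, 27, 4, 12, 6].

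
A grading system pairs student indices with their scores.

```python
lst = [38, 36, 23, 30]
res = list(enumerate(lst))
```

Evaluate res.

Step 1: enumerate pairs each element with its index:
  (0, 38)
  (1, 36)
  (2, 23)
  (3, 30)
Therefore res = [(0, 38), (1, 36), (2, 23), (3, 30)].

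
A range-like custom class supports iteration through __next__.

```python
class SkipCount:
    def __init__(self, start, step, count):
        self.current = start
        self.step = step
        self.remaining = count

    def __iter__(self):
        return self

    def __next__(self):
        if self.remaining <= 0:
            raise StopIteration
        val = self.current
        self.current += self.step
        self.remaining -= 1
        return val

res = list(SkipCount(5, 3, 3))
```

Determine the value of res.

Step 1: SkipCount starts at 5, increments by 3, for 3 steps:
  Yield 5, then current += 3
  Yield 8, then current += 3
  Yield 11, then current += 3
Therefore res = [5, 8, 11].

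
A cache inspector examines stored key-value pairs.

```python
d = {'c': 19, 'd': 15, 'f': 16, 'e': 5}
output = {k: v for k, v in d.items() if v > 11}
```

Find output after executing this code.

Step 1: Filter items where value > 11:
  'c': 19 > 11: kept
  'd': 15 > 11: kept
  'f': 16 > 11: kept
  'e': 5 <= 11: removed
Therefore output = {'c': 19, 'd': 15, 'f': 16}.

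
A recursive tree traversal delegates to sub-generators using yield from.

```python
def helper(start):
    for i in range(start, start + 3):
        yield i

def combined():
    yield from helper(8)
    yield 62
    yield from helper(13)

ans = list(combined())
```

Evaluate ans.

Step 1: combined() delegates to helper(8):
  yield 8
  yield 9
  yield 10
Step 2: yield 62
Step 3: Delegates to helper(13):
  yield 13
  yield 14
  yield 15
Therefore ans = [8, 9, 10, 62, 13, 14, 15].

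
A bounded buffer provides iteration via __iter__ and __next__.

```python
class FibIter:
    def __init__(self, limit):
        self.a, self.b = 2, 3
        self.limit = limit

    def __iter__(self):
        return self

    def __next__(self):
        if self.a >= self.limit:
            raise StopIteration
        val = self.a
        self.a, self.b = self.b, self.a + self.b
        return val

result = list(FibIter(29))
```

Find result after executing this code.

Step 1: Fibonacci-like sequence (a=2, b=3) until >= 29:
  Yield 2, then a,b = 3,5
  Yield 3, then a,b = 5,8
  Yield 5, then a,b = 8,13
  Yield 8, then a,b = 13,21
  Yield 13, then a,b = 21,34
  Yield 21, then a,b = 34,55
Step 2: 34 >= 29, stop.
Therefore result = [2, 3, 5, 8, 13, 21].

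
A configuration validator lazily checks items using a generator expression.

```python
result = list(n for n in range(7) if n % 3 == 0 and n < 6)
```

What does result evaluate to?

Step 1: Filter range(7) where n % 3 == 0 and n < 6:
  n=0: both conditions met, included
  n=1: excluded (1 % 3 != 0)
  n=2: excluded (2 % 3 != 0)
  n=3: both conditions met, included
  n=4: excluded (4 % 3 != 0)
  n=5: excluded (5 % 3 != 0)
  n=6: excluded (6 >= 6)
Therefore result = [0, 3].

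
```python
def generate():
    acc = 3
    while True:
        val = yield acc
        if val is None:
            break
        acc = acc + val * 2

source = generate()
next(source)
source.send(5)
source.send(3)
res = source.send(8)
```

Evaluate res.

Step 1: next() -> yield acc=3.
Step 2: send(5) -> val=5, acc = 3 + 5*2 = 13, yield 13.
Step 3: send(3) -> val=3, acc = 13 + 3*2 = 19, yield 19.
Step 4: send(8) -> val=8, acc = 19 + 8*2 = 35, yield 35.
Therefore res = 35.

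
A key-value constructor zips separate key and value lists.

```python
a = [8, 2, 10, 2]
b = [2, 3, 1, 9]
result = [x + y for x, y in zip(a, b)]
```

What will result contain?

Step 1: Add corresponding elements:
  8 + 2 = 10
  2 + 3 = 5
  10 + 1 = 11
  2 + 9 = 11
Therefore result = [10, 5, 11, 11].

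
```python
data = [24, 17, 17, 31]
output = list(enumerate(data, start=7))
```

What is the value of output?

Step 1: enumerate with start=7:
  (7, 24)
  (8, 17)
  (9, 17)
  (10, 31)
Therefore output = [(7, 24), (8, 17), (9, 17), (10, 31)].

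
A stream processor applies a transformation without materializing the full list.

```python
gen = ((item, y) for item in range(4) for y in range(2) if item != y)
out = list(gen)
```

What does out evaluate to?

Step 1: Nested generator over range(4) x range(2) where item != y:
  (0, 0): excluded (item == y)
  (0, 1): included
  (1, 0): included
  (1, 1): excluded (item == y)
  (2, 0): included
  (2, 1): included
  (3, 0): included
  (3, 1): included
Therefore out = [(0, 1), (1, 0), (2, 0), (2, 1), (3, 0), (3, 1)].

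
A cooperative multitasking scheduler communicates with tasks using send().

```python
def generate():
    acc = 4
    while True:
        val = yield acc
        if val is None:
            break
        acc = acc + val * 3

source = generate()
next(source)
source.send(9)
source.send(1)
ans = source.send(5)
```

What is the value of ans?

Step 1: next() -> yield acc=4.
Step 2: send(9) -> val=9, acc = 4 + 9*3 = 31, yield 31.
Step 3: send(1) -> val=1, acc = 31 + 1*3 = 34, yield 34.
Step 4: send(5) -> val=5, acc = 34 + 5*3 = 49, yield 49.
Therefore ans = 49.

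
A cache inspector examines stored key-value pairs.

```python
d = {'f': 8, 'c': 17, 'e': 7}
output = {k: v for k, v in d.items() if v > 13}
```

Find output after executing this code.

Step 1: Filter items where value > 13:
  'f': 8 <= 13: removed
  'c': 17 > 13: kept
  'e': 7 <= 13: removed
Therefore output = {'c': 17}.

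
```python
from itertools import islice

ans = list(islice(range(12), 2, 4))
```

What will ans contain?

Step 1: islice(range(12), 2, 4) takes elements at indices [2, 4).
Step 2: Elements: [2, 3].
Therefore ans = [2, 3].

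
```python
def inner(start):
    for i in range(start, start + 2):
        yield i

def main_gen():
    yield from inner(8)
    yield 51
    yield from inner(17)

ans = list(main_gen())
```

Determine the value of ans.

Step 1: main_gen() delegates to inner(8):
  yield 8
  yield 9
Step 2: yield 51
Step 3: Delegates to inner(17):
  yield 17
  yield 18
Therefore ans = [8, 9, 51, 17, 18].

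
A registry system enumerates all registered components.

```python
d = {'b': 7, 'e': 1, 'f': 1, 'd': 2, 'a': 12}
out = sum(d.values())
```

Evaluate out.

Step 1: d.values() = [7, 1, 1, 2, 12].
Step 2: sum = 23.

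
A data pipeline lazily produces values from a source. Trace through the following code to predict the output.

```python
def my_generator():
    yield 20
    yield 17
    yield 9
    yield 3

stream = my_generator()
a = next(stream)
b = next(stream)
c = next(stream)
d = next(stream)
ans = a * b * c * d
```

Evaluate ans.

Step 1: Create generator and consume all values:
  a = next(stream) = 20
  b = next(stream) = 17
  c = next(stream) = 9
  d = next(stream) = 3
Step 2: ans = 20 * 17 * 9 * 3 = 9180.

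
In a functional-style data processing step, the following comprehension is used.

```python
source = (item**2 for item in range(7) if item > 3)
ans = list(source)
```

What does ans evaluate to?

Step 1: For range(7), keep item > 3, then square:
  item=0: 0 <= 3, excluded
  item=1: 1 <= 3, excluded
  item=2: 2 <= 3, excluded
  item=3: 3 <= 3, excluded
  item=4: 4 > 3, yield 4**2 = 16
  item=5: 5 > 3, yield 5**2 = 25
  item=6: 6 > 3, yield 6**2 = 36
Therefore ans = [16, 25, 36].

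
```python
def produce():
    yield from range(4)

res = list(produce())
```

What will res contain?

Step 1: yield from delegates to the iterable, yielding each element.
Step 2: Collected values: [0, 1, 2, 3].
Therefore res = [0, 1, 2, 3].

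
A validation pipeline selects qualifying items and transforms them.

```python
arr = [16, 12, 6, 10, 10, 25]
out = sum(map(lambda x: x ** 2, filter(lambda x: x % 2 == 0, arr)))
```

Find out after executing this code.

Step 1: Filter even numbers from [16, 12, 6, 10, 10, 25]: [16, 12, 6, 10, 10]
Step 2: Square each: [256, 144, 36, 100, 100]
Step 3: Sum = 636.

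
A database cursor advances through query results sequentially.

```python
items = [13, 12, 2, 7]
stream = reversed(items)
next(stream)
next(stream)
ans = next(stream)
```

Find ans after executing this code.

Step 1: reversed([13, 12, 2, 7]) gives iterator: [7, 2, 12, 13].
Step 2: First next() = 7, second next() = 2.
Step 3: Third next() = 12.
Therefore ans = 12.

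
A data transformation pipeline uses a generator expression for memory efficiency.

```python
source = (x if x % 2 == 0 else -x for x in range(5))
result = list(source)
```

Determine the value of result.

Step 1: For each x in range(5), yield x if even, else -x:
  x=0: even, yield 0
  x=1: odd, yield -1
  x=2: even, yield 2
  x=3: odd, yield -3
  x=4: even, yield 4
Therefore result = [0, -1, 2, -3, 4].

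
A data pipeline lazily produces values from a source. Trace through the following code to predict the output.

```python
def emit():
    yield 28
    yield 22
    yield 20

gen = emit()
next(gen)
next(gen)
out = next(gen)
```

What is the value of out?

Step 1: emit() creates a generator.
Step 2: next(gen) yields 28 (consumed and discarded).
Step 3: next(gen) yields 22 (consumed and discarded).
Step 4: next(gen) yields 20, assigned to out.
Therefore out = 20.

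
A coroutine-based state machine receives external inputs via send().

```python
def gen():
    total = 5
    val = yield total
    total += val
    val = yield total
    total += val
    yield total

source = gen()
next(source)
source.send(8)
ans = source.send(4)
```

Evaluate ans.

Step 1: next() -> yield total=5.
Step 2: send(8) -> val=8, total = 5+8 = 13, yield 13.
Step 3: send(4) -> val=4, total = 13+4 = 17, yield 17.
Therefore ans = 17.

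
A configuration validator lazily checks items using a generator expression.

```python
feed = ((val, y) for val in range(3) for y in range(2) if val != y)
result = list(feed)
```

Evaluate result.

Step 1: Nested generator over range(3) x range(2) where val != y:
  (0, 0): excluded (val == y)
  (0, 1): included
  (1, 0): included
  (1, 1): excluded (val == y)
  (2, 0): included
  (2, 1): included
Therefore result = [(0, 1), (1, 0), (2, 0), (2, 1)].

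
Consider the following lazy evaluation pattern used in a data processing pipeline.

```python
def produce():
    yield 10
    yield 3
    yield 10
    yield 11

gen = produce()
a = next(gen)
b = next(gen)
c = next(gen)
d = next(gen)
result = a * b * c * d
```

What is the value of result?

Step 1: Create generator and consume all values:
  a = next(gen) = 10
  b = next(gen) = 3
  c = next(gen) = 10
  d = next(gen) = 11
Step 2: result = 10 * 3 * 10 * 11 = 3300.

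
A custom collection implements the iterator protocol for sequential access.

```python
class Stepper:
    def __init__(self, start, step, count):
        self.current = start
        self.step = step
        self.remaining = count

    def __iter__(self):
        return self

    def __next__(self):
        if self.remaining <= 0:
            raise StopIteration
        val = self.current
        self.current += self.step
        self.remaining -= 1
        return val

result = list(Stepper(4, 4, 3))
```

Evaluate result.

Step 1: Stepper starts at 4, increments by 4, for 3 steps:
  Yield 4, then current += 4
  Yield 8, then current += 4
  Yield 12, then current += 4
Therefore result = [4, 8, 12].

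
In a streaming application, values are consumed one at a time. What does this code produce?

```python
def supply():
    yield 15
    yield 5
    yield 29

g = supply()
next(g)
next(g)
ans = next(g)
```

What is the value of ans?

Step 1: supply() creates a generator.
Step 2: next(g) yields 15 (consumed and discarded).
Step 3: next(g) yields 5 (consumed and discarded).
Step 4: next(g) yields 29, assigned to ans.
Therefore ans = 29.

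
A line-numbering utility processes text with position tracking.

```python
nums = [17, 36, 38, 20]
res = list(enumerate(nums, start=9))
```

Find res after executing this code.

Step 1: enumerate with start=9:
  (9, 17)
  (10, 36)
  (11, 38)
  (12, 20)
Therefore res = [(9, 17), (10, 36), (11, 38), (12, 20)].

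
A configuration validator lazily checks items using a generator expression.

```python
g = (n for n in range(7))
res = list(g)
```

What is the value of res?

Step 1: Generator expression iterates range(7): [0, 1, 2, 3, 4, 5, 6].
Step 2: list() collects all values.
Therefore res = [0, 1, 2, 3, 4, 5, 6].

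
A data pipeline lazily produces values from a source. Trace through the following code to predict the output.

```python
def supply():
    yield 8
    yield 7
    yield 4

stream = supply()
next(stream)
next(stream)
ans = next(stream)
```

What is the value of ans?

Step 1: supply() creates a generator.
Step 2: next(stream) yields 8 (consumed and discarded).
Step 3: next(stream) yields 7 (consumed and discarded).
Step 4: next(stream) yields 4, assigned to ans.
Therefore ans = 4.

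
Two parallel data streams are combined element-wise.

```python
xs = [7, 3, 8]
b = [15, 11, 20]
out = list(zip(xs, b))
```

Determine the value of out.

Step 1: zip pairs elements at same index:
  Index 0: (7, 15)
  Index 1: (3, 11)
  Index 2: (8, 20)
Therefore out = [(7, 15), (3, 11), (8, 20)].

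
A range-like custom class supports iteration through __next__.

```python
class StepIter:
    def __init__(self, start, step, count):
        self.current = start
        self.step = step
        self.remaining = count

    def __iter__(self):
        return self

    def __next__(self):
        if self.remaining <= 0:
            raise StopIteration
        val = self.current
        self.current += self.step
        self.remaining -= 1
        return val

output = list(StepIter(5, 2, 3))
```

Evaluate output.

Step 1: StepIter starts at 5, increments by 2, for 3 steps:
  Yield 5, then current += 2
  Yield 7, then current += 2
  Yield 9, then current += 2
Therefore output = [5, 7, 9].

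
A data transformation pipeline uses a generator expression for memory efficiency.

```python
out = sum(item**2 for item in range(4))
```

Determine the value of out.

Step 1: Compute item**2 for each item in range(4):
  item=0: 0**2 = 0
  item=1: 1**2 = 1
  item=2: 2**2 = 4
  item=3: 3**2 = 9
Step 2: sum = 0 + 1 + 4 + 9 = 14.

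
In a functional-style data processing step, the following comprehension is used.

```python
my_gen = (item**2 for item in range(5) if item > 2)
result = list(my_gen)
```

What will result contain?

Step 1: For range(5), keep item > 2, then square:
  item=0: 0 <= 2, excluded
  item=1: 1 <= 2, excluded
  item=2: 2 <= 2, excluded
  item=3: 3 > 2, yield 3**2 = 9
  item=4: 4 > 2, yield 4**2 = 16
Therefore result = [9, 16].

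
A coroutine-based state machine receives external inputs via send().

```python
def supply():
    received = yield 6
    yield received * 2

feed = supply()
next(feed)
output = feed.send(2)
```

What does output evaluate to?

Step 1: next(feed) advances to first yield, producing 6.
Step 2: send(2) resumes, received = 2.
Step 3: yield received * 2 = 2 * 2 = 4.
Therefore output = 4.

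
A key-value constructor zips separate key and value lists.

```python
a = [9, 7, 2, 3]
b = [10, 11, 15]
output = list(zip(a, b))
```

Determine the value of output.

Step 1: zip stops at shortest (len(a)=4, len(b)=3):
  Index 0: (9, 10)
  Index 1: (7, 11)
  Index 2: (2, 15)
Step 2: Last element of a (3) has no pair, dropped.
Therefore output = [(9, 10), (7, 11), (2, 15)].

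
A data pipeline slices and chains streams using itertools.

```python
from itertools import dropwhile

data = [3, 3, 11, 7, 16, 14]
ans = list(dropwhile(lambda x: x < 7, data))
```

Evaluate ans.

Step 1: dropwhile drops elements while < 7:
  3 < 7: dropped
  3 < 7: dropped
  11: kept (dropping stopped)
Step 2: Remaining elements kept regardless of condition.
Therefore ans = [11, 7, 16, 14].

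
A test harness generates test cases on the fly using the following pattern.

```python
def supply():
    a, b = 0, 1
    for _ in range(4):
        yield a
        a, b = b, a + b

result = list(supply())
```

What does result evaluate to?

Step 1: Fibonacci-like sequence starting with a=0, b=1:
  Iteration 1: yield a=0, then a,b = 1,1
  Iteration 2: yield a=1, then a,b = 1,2
  Iteration 3: yield a=1, then a,b = 2,3
  Iteration 4: yield a=2, then a,b = 3,5
Therefore result = [0, 1, 1, 2].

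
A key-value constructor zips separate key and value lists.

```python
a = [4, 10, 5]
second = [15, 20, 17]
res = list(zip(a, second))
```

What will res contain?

Step 1: zip pairs elements at same index:
  Index 0: (4, 15)
  Index 1: (10, 20)
  Index 2: (5, 17)
Therefore res = [(4, 15), (10, 20), (5, 17)].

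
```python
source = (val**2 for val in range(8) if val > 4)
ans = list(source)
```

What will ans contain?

Step 1: For range(8), keep val > 4, then square:
  val=0: 0 <= 4, excluded
  val=1: 1 <= 4, excluded
  val=2: 2 <= 4, excluded
  val=3: 3 <= 4, excluded
  val=4: 4 <= 4, excluded
  val=5: 5 > 4, yield 5**2 = 25
  val=6: 6 > 4, yield 6**2 = 36
  val=7: 7 > 4, yield 7**2 = 49
Therefore ans = [25, 36, 49].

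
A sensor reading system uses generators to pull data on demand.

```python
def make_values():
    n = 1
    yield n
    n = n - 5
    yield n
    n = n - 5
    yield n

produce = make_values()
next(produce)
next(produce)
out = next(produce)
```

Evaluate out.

Step 1: Trace through generator execution:
  Yield 1: n starts at 1, yield 1
  Yield 2: n = 1 - 5 = -4, yield -4
  Yield 3: n = -4 - 5 = -9, yield -9
Step 2: First next() gets 1, second next() gets the second value, third next() yields -9.
Therefore out = -9.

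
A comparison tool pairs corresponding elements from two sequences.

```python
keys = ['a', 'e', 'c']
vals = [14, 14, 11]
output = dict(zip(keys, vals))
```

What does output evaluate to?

Step 1: zip pairs keys with values:
  'a' -> 14
  'e' -> 14
  'c' -> 11
Therefore output = {'a': 14, 'e': 14, 'c': 11}.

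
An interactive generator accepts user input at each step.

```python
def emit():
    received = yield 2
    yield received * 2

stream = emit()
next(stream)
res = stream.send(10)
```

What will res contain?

Step 1: next(stream) advances to first yield, producing 2.
Step 2: send(10) resumes, received = 10.
Step 3: yield received * 2 = 10 * 2 = 20.
Therefore res = 20.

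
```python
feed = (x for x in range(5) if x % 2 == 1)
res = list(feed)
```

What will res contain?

Step 1: Filter range(5) keeping only odd values:
  x=0: even, excluded
  x=1: odd, included
  x=2: even, excluded
  x=3: odd, included
  x=4: even, excluded
Therefore res = [1, 3].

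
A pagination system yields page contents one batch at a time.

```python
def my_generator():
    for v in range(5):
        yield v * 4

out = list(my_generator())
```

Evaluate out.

Step 1: For each v in range(5), yield v * 4:
  v=0: yield 0 * 4 = 0
  v=1: yield 1 * 4 = 4
  v=2: yield 2 * 4 = 8
  v=3: yield 3 * 4 = 12
  v=4: yield 4 * 4 = 16
Therefore out = [0, 4, 8, 12, 16].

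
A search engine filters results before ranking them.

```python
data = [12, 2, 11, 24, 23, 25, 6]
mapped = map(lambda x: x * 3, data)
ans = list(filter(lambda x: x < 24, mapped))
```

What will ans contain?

Step 1: Map x * 3:
  12 -> 36
  2 -> 6
  11 -> 33
  24 -> 72
  23 -> 69
  25 -> 75
  6 -> 18
Step 2: Filter for < 24:
  36: removed
  6: kept
  33: removed
  72: removed
  69: removed
  75: removed
  18: kept
Therefore ans = [6, 18].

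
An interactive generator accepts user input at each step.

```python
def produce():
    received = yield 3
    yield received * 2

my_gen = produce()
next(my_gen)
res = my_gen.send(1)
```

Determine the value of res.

Step 1: next(my_gen) advances to first yield, producing 3.
Step 2: send(1) resumes, received = 1.
Step 3: yield received * 2 = 1 * 2 = 2.
Therefore res = 2.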